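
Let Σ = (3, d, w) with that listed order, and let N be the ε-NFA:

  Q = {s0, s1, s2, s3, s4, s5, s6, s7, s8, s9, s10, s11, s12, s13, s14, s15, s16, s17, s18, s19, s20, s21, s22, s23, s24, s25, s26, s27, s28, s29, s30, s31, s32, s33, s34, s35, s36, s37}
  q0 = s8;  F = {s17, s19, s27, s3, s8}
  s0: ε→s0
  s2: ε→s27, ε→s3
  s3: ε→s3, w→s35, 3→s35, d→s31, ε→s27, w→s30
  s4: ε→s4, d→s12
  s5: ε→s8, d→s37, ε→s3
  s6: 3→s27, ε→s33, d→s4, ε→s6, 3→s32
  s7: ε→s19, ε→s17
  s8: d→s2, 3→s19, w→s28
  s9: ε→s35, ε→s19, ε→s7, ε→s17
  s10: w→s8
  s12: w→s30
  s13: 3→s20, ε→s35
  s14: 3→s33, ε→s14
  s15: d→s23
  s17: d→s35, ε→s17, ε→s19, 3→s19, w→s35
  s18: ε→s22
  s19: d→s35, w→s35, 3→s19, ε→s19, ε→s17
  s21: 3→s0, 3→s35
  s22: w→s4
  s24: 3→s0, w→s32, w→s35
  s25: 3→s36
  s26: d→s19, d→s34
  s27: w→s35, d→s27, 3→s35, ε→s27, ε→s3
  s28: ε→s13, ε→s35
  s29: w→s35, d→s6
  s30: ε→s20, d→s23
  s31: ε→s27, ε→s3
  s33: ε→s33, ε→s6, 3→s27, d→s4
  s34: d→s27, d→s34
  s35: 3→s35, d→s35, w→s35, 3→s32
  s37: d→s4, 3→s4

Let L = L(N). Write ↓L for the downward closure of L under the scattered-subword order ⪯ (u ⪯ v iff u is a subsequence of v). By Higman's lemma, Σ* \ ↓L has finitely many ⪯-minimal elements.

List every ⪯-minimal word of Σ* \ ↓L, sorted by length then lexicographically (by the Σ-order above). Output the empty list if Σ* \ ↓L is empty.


|Q|=38, |F|=5, |δ|=80 (32 ε).
min D↑ (4 st, q0=0, F={3}): 0:3→1,d→2,w→3 1:3→1,d→3,w→3 2:3→3,d→2,w→3 3:3→3,d→3,w→3 (ε-aug+det+¬).
'w': N↓-sim [14, 7] end={s13,s20,s23,s28,s30,s32,s35} ∉↓L; 1/1 single-dels accept.
'3d': |S_i|=[14, 5, 2] end={s32,s35} ∉↓L; 2/2 single-dels accept.
'd3': run [14, 9, 2] end={s32,s35} rej; 2/2 single-dels accept.
3 minimals (antichain).

Antichain: [w, 3d, d3].


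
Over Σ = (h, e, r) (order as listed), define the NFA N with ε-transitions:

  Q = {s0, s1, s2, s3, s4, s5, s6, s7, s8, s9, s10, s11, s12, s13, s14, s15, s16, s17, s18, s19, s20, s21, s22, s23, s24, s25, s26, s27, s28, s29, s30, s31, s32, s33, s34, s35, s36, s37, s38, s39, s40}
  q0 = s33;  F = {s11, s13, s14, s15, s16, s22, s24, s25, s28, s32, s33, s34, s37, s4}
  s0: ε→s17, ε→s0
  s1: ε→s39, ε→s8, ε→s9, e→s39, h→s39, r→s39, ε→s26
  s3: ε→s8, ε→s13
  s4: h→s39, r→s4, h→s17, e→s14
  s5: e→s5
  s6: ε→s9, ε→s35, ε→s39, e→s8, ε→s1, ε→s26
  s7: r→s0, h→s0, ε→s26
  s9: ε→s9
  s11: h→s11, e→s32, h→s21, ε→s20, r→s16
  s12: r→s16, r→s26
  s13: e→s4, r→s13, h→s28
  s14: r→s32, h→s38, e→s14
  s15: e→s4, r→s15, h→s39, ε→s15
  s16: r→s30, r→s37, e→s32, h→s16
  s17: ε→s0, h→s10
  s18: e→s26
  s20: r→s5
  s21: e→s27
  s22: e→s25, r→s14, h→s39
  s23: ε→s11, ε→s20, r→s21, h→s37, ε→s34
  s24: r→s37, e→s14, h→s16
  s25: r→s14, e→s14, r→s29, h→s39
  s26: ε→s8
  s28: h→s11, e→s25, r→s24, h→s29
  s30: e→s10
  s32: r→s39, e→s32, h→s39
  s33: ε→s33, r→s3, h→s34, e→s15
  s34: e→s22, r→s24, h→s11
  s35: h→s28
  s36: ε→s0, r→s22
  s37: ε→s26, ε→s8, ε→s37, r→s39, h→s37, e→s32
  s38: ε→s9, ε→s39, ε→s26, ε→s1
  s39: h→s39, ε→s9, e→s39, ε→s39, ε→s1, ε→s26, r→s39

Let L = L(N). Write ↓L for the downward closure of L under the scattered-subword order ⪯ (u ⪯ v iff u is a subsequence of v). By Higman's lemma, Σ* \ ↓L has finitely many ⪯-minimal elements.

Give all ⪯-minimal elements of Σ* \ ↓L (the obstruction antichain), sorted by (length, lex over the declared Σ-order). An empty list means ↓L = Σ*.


|Q|=41, |F|=14, |δ|=103 (35 ε).
min D↑ (15 st, q0=0, F={7}): 0:h→1,e→2,r→3 1:h→4,e→5,r→6 2:h→7,e→8,r→2 3:h→9,e→8,r→3 4:h→4,e→10,r→11 5:h→7,e→12,r→13 6:h→11,e→13,r→14 7:h→7,e→7,r→7 8:h→7,e→13,r→8 9:h→4,e→12,r→6 10:h→7,e→10,r→7 11:h→11,e→10,r→14 12:h→7,e→13,r→13 13:h→7,e→13,r→10 14:h→14,e→10,r→7 (ε-aug+det+¬).
'eh': N↓-sim [30, 18, 9] end={s0,s1,s10,s17,s26,s38,s39,s8,s9} ∉↓L; 2/2 del acc.
'hher': N↓-sim [30, 25, 17, 9, 5] end={s1,s26,s39,s8,s9} rej; 4/4 single-dels accept.
'hrrr': run [30, 25, 15, 9, 5] end={s1,s26,s39,s8,s9} ∉↓L; 4/4 deletions ∈↓L.
'eeerr': |S_i|=[30, 18, 15, 9, 6, 5] end={s1,s26,s39,s8,s9} — reject; 5/5 single-dels accept.
'reerr': |S_i|=[30, 27, 16, 9, 6, 5] end={s1,s26,s39,s8,s9} rej; 5/5 del acc.
5 obstructions.

min(Σ*\↓L) = [eh, hher, hrrr, eeerr, reerr].


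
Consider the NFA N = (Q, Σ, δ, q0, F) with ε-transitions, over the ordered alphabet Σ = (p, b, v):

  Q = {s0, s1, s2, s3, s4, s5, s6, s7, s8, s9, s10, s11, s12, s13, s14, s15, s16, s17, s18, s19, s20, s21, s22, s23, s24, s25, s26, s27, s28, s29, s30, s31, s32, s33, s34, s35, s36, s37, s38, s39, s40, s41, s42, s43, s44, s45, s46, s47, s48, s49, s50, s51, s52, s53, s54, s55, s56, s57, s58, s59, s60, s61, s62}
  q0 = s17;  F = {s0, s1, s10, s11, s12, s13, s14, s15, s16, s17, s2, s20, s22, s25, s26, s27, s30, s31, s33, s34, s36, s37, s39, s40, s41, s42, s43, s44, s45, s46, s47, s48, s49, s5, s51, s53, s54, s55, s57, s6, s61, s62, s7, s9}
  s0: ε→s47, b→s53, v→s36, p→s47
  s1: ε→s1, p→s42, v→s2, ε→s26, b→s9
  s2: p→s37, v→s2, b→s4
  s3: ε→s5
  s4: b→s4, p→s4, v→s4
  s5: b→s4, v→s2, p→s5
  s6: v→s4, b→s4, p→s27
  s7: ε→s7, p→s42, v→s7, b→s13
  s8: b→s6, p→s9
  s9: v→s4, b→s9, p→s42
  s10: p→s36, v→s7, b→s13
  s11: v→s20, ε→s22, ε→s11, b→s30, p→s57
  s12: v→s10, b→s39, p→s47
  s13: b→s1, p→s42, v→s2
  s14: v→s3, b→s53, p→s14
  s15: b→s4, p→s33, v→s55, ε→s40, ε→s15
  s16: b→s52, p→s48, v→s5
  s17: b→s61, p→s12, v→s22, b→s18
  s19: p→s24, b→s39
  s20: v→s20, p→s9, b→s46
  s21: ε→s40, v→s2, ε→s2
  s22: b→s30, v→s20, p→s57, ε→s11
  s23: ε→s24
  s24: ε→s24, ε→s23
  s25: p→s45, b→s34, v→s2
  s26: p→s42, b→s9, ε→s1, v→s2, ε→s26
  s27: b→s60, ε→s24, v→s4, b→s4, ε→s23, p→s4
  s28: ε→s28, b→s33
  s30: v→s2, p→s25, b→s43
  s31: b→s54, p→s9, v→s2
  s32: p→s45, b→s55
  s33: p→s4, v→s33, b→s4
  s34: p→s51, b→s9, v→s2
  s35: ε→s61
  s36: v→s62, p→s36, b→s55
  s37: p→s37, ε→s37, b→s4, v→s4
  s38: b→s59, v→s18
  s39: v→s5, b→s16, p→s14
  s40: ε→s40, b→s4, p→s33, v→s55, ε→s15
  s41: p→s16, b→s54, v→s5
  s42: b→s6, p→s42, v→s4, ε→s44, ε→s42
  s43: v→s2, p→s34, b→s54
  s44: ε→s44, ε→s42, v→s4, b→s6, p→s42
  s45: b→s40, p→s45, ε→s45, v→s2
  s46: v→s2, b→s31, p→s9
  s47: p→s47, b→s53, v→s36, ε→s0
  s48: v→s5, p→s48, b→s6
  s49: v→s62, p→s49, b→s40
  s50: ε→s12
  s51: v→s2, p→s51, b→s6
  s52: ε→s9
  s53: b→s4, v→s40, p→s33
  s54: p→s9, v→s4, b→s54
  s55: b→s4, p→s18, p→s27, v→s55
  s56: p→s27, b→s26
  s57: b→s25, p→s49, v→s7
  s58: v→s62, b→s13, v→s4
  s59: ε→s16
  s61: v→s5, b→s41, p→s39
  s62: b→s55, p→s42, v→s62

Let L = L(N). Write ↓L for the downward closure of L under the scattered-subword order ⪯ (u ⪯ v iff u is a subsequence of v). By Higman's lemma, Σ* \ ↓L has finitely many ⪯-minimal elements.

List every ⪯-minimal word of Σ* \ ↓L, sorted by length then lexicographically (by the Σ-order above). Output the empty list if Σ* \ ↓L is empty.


|Q|=63, |F|=44, |δ|=186 (33 ε).
min D↑ (40 st, q0=0, F={19}): 0:p→1,b→2,v→3 1:p→4,b→5,v→6 2:p→5,b→7,v→8 3:p→9,b→10,v→11 4:p→4,b→12,v→13 5:p→14,b→15,v→8 6:p→13,b→16,v→17 7:p→15,b→18,v→8 8:p→8,b→19,v→20 9:p→21,b→22,v→17 10:p→22,b→23,v→20 11:p→24,b→25,v→11 12:p→26,b→19,v→27 13:p→13,b→28,v→29 14:p→14,b→12,v→8 15:p→30,b→24,v→8 16:p→31,b→32,v→20 17:p→31,b→16,v→17 18:p→24,b→18,v→19 19:p→19,b→19,v→19 20:p→33,b→19,v→20 21:p→21,b→27,v→29 22:p→34,b→35,v→20 23:p→35,b→18,v→20 24:p→31,b→24,v→19 25:p→24,b→36,v→20 26:p→19,b→19,v→26 27:p→26,b→19,v→28 28:p→37,b→19,v→28 29:p→31,b→28,v→29 30:p→30,b→38,v→8 31:p→31,b→38,v→19 32:p→31,b→24,v→20 33:p→33,b→19,v→19 34:p→34,b→27,v→20 35:p→39,b→24,v→20 36:p→24,b→18,v→20 37:p→19,b→19,v→19 38:p→37,b→19,v→19 39:p→39,b→38,v→20.
'bvb': run [51, 38, 14, 2] end={s4,s60} — reject; 3/3 del acc.
'ppbb': run [51, 40, 27, 12, 2] end={s4,s60} ∉↓L; 4/4 deletions ∈↓L.
'bbbv': run [51, 38, 29, 11, 1] end={s4} ∉↓L; 4/4 del acc.
'vvpv': run [51, 39, 23, 11, 1] end={s4} ∉↓L; 4/4 del acc.
'ppbpp': |S_i|=[51, 40, 27, 12, 7, 1] end={s4} rej; 5/5 del acc.
'pvbpv': N↓-sim [51, 40, 25, 16, 10, 1] end={s4} rej; 5/5 deletions ∈↓L.
6 obstructions.

min(Σ*\↓L) = [bvb, ppbb, bbbv, vvpv, ppbpp, pvbpv].


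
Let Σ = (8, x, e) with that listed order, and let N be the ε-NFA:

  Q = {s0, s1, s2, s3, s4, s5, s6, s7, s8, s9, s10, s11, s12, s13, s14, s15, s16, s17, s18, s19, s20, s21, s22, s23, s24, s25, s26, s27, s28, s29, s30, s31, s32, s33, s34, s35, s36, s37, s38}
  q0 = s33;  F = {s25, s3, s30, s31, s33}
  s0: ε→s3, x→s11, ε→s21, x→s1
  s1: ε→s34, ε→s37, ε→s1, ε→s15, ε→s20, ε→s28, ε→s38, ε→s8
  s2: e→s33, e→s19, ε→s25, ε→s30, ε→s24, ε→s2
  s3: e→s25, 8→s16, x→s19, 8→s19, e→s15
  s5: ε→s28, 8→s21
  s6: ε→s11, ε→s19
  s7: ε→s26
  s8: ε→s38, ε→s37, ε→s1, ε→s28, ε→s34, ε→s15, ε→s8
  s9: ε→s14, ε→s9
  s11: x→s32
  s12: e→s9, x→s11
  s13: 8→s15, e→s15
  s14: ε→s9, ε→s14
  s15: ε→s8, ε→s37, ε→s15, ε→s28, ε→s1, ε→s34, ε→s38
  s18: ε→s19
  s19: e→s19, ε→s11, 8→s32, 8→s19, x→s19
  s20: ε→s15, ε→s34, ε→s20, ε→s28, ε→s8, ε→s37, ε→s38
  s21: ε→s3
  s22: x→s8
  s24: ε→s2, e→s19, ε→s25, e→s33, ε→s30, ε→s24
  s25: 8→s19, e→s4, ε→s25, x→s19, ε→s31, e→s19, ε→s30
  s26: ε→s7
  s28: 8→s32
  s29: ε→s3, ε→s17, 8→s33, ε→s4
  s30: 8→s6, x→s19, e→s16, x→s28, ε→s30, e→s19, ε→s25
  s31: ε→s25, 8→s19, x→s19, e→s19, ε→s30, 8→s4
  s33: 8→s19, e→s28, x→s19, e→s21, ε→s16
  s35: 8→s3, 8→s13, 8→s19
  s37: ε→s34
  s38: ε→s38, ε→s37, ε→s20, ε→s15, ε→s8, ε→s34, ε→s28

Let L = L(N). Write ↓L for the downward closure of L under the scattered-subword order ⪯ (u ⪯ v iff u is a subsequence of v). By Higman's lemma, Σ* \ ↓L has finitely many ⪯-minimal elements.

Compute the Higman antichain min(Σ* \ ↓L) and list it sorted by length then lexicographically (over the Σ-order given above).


Antichain: [8, x, eee].

|Q|=39, |F|=5, |δ|=114 (70 ε).
min D↑ (4 st, q0=0, F={1}): 0:8→1,x→1,e→2 1:8→1,x→1,e→1 2:8→1,x→1,e→3 3:8→1,x→1,e→1.
'8': N↓-sim [20, 6] end={s11,s16,s19,s32,s4,s6} — reject; 1/1 single-dels accept.
'x': |S_i|=[20, 4] end={s11,s19,s28,s32} — reject; 1/1 del acc.
'eee': |S_i|=[20, 19, 17, 5] end={s11,s16,s19,s32,s4} — reject; 3/3 del acc.
3 minimals (antichain).


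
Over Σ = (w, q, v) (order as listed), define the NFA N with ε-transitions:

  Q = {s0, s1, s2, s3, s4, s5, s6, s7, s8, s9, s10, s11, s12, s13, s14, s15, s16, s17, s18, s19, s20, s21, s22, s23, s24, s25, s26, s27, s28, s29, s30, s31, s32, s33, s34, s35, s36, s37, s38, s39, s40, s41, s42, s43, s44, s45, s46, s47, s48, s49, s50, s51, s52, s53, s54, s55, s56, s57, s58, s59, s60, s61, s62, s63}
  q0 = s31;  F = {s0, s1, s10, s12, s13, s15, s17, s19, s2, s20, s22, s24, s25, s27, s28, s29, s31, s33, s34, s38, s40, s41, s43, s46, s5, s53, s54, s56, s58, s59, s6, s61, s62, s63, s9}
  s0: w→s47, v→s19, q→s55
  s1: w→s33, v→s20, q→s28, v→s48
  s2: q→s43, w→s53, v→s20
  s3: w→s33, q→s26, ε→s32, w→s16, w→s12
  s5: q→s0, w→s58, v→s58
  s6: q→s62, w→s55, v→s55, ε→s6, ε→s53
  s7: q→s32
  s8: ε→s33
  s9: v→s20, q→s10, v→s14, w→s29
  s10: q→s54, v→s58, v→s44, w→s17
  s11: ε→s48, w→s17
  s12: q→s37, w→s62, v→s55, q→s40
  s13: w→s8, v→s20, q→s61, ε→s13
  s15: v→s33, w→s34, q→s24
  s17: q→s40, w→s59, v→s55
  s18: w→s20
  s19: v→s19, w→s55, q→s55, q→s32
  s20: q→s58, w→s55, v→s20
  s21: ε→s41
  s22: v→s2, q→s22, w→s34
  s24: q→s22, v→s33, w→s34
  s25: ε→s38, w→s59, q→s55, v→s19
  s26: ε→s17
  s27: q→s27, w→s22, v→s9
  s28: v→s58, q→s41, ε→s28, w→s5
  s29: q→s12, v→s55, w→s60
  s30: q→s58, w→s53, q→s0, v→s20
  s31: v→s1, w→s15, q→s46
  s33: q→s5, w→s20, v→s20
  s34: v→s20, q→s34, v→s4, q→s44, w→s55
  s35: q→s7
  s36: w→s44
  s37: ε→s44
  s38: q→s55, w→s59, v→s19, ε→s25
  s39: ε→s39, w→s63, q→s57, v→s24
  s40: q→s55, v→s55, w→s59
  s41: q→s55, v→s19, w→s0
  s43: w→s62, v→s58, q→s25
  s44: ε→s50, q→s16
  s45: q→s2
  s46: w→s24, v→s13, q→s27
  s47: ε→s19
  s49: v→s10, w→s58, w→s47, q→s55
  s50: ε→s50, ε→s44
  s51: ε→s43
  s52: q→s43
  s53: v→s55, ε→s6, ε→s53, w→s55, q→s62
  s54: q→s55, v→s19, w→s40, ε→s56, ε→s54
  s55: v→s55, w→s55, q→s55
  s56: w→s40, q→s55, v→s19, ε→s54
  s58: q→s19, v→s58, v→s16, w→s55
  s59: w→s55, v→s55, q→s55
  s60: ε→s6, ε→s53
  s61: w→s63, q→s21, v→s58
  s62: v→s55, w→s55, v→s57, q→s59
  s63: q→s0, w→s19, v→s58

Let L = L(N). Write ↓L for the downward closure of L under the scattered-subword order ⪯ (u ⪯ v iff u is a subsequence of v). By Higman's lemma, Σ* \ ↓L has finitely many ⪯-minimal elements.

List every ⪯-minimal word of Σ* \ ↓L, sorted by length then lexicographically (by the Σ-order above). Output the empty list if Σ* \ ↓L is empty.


|Q|=64, |F|=35, |δ|=165 (25 ε).
min D↑ (33 st, q0=0, F={11}): 0:w→1,q→2,v→3 1:w→4,q→5,v→6 2:w→5,q→7,v→8 3:w→6,q→9,v→10 4:w→11,q→4,v→10 5:w→4,q→12,v→6 6:w→10,q→13,v→10 7:w→12,q→7,v→14 8:w→6,q→15,v→10 9:w→13,q→16,v→17 10:w→11,q→17,v→10 11:w→11,q→11,v→11 12:w→4,q→12,v→18 13:w→17,q→19,v→17 14:w→20,q→21,v→10 15:w→22,q→16,v→17 16:w→19,q→11,v→23 17:w→11,q→23,v→17 18:w→24,q→25,v→10 19:w→23,q→11,v→23 20:w→24,q→26,v→11 21:w→27,q→28,v→17 22:w→23,q→19,v→17 23:w→11,q→11,v→23 24:w→11,q→29,v→11 25:w→29,q→30,v→17 26:w→29,q→31,v→11 27:w→32,q→31,v→11 28:w→31,q→11,v→23 29:w→11,q→32,v→11 30:w→32,q→11,v→23 31:w→32,q→11,v→11 32:w→11,q→11,v→11.
'www': |S_i|=[49, 34, 17, 1] end={s55} ∉↓L; 3/3 del acc.
'vvw': N↓-sim [49, 42, 11, 1] end={s55} — reject; 3/3 del acc.
'vqqq': N↓-sim [49, 42, 28, 17, 3] end={s16,s32,s55} — reject; 4/4 single-dels accept.
'qqvwv': |S_i|=[49, 45, 39, 29, 15, 2] end={s55,s57} ∉↓L; 5/5 single-dels accept.
'qvqwwq': |S_i|=[49, 45, 39, 27, 13, 5, 2] end={s32,s55} rej; 6/6 del acc.
5 obstructions.

min(Σ*\↓L) = [www, vvw, vqqq, qqvwv, qvqwwq].


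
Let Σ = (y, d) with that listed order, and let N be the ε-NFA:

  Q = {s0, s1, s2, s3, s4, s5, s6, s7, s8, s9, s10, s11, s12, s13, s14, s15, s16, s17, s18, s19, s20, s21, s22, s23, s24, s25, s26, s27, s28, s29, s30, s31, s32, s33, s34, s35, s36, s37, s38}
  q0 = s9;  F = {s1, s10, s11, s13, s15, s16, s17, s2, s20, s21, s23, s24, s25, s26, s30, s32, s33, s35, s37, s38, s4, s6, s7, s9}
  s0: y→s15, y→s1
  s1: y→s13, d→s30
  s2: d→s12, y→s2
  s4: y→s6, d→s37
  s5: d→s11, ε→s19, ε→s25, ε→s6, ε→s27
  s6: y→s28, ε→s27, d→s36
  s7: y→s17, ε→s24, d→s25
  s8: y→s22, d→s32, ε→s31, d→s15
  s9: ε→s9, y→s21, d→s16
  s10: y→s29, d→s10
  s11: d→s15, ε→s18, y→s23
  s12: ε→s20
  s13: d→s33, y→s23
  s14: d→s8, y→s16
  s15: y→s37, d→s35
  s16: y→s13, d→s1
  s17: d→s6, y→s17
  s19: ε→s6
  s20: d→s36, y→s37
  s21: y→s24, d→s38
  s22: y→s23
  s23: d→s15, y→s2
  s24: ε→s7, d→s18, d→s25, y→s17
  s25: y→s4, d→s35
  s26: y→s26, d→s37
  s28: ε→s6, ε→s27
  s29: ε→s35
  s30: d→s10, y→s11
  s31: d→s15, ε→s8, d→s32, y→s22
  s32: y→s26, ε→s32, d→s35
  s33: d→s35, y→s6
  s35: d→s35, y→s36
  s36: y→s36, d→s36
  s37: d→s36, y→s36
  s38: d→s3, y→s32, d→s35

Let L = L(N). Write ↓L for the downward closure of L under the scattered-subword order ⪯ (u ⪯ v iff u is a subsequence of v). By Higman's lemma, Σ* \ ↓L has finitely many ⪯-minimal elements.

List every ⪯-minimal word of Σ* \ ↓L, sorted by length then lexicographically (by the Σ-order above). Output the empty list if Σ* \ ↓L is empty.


|Q|=39, |F|=24, |δ|=81 (17 ε).
min D↑ (24 st, q0=0, F={17}): 0:y→1,d→2 1:y→3,d→4 2:y→5,d→6 3:y→7,d→8 4:y→9,d→10 5:y→11,d→12 6:y→5,d→13 7:y→7,d→14 8:y→15,d→10 9:y→16,d→10 10:y→17,d→10 11:y→18,d→19 12:y→14,d→10 13:y→20,d→21 14:y→14,d→17 15:y→14,d→22 16:y→16,d→22 17:y→17,d→17 18:y→18,d→23 19:y→22,d→10 20:y→11,d→19 21:y→10,d→21 22:y→17,d→17 23:y→22,d→17 (ε-aug+det+¬).
'yddy': |S_i|=[31, 26, 17, 4, 1] end={s36} rej; 4/4 deletions ∈↓L.
'yyydd': N↓-sim [31, 26, 19, 11, 7, 1] end={s36} — reject; 5/5 deletions ∈↓L.
'dydyd': |S_i|=[31, 26, 19, 10, 5, 1] end={s36} — reject; 5/5 deletions ∈↓L.
'yydyyd': |S_i|=[31, 26, 19, 12, 6, 4, 1] end={s36} rej; 6/6 single-dels accept.
'dyydyy': N↓-sim [31, 26, 19, 12, 6, 2, 1] end={s36} ∉↓L; 6/6 del acc.
'ddddyy': run [31, 26, 20, 17, 8, 4, 1] end={s36} ∉↓L; 6/6 del acc.
6 minimals (antichain).

min(Σ*\↓L) = [yddy, yyydd, dydyd, yydyyd, dyydyy, ddddyy].


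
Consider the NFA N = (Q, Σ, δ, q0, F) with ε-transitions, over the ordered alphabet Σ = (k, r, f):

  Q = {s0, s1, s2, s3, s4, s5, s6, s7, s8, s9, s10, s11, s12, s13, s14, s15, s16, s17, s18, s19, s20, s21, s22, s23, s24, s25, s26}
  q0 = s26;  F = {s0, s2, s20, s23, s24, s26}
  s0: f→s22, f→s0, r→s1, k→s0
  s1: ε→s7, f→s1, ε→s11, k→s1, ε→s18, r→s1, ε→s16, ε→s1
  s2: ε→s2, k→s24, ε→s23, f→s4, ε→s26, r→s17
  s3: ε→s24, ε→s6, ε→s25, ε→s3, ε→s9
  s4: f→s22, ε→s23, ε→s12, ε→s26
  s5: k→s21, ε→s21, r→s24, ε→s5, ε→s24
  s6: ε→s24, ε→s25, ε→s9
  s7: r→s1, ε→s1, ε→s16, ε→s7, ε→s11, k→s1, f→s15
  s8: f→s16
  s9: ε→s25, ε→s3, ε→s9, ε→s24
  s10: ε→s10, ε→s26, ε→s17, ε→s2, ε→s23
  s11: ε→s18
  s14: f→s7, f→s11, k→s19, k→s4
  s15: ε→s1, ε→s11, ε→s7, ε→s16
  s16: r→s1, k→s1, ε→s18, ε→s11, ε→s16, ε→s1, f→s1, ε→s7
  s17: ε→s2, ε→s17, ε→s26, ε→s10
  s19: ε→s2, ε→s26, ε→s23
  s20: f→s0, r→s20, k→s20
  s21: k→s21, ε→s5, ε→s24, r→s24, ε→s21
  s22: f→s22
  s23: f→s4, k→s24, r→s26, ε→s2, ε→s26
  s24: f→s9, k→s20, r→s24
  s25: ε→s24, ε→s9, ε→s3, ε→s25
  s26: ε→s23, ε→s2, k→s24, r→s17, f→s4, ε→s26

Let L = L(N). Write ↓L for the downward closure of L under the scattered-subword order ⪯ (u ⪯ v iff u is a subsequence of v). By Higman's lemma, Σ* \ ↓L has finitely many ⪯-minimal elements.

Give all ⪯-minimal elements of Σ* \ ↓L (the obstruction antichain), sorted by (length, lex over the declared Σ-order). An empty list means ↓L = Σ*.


Antichain: [kkfr].

|Q|=27, |F|=6, |δ|=103 (64 ε).
min D↑ (5 st, q0=0, F={4}): 0:k→1,r→0,f→0 1:k→2,r→1,f→1 2:k→2,r→2,f→3 3:k→3,r→4,f→3 4:k→4,r→4,f→4 (ε-aug+det+¬).
'kkfr': run [21, 14, 9, 8, 6] end={s1,s11,s15,s16,s18,s7} rej; 4/4 del acc.
1 minimals (antichain).


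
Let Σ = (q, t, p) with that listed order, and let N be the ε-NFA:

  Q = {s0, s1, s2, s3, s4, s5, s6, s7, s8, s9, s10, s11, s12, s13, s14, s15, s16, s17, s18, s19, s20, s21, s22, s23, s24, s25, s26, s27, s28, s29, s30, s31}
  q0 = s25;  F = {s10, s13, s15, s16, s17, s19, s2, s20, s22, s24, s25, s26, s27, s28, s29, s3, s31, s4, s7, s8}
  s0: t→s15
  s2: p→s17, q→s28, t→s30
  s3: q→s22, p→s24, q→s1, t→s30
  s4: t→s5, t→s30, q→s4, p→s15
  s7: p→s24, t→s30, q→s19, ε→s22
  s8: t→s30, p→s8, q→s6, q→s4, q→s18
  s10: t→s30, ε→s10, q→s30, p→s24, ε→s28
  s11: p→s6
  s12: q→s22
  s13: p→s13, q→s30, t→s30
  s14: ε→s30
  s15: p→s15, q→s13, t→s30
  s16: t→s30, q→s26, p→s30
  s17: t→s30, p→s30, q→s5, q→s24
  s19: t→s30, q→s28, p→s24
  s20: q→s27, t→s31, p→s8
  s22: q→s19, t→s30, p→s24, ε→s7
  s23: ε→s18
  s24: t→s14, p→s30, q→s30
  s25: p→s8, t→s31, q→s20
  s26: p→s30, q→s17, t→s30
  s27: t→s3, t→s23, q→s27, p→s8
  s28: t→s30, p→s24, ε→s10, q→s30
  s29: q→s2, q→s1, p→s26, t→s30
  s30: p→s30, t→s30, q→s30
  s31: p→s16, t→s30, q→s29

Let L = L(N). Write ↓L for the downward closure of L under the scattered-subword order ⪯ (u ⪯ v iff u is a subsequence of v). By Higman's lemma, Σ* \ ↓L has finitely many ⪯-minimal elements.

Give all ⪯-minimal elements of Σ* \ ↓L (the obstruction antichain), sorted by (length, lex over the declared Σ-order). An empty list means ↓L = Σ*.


A = [tt, pt, tpp, qqtpq, tqqqq, pqpqq].

|Q|=32, |F|=20, |δ|=80 (7 ε).
min D↑ (19 st, q0=0, F={6}): 0:q→1,t→2,p→3 1:q→4,t→2,p→3 2:q→5,t→6,p→7 3:q→8,t→6,p→3 4:q→4,t→9,p→3 5:q→10,t→6,p→11 6:q→6,t→6,p→6 7:q→11,t→6,p→6 8:q→8,t→6,p→12 9:q→13,t→6,p→14 10:q→15,t→6,p→16 11:q→16,t→6,p→6 12:q→17,t→6,p→12 13:q→18,t→6,p→14 14:q→6,t→6,p→6 15:q→6,t→6,p→14 16:q→14,t→6,p→6 17:q→6,t→6,p→17 18:q→15,t→6,p→14.
'tt': run [27, 19, 2] end={s14,s30} ∉↓L; 2/2 single-dels accept.
'pt': run [27, 13, 3] end={s14,s30,s5} rej; 2/2 del acc.
'tpp': |S_i|=[27, 19, 7, 1] end={s30} — reject; 3/3 deletions ∈↓L.
'qqtpq': N↓-sim [27, 26, 23, 13, 3, 1] end={s30} ∉↓L; 5/5 single-dels accept.
'tqqqq': |S_i|=[27, 19, 14, 10, 6, 1] end={s30} ∉↓L; 5/5 deletions ∈↓L.
'pqpqq': run [27, 13, 11, 3, 2, 1] end={s30} ∉↓L; 5/5 deletions ∈↓L.
6 obstructions.


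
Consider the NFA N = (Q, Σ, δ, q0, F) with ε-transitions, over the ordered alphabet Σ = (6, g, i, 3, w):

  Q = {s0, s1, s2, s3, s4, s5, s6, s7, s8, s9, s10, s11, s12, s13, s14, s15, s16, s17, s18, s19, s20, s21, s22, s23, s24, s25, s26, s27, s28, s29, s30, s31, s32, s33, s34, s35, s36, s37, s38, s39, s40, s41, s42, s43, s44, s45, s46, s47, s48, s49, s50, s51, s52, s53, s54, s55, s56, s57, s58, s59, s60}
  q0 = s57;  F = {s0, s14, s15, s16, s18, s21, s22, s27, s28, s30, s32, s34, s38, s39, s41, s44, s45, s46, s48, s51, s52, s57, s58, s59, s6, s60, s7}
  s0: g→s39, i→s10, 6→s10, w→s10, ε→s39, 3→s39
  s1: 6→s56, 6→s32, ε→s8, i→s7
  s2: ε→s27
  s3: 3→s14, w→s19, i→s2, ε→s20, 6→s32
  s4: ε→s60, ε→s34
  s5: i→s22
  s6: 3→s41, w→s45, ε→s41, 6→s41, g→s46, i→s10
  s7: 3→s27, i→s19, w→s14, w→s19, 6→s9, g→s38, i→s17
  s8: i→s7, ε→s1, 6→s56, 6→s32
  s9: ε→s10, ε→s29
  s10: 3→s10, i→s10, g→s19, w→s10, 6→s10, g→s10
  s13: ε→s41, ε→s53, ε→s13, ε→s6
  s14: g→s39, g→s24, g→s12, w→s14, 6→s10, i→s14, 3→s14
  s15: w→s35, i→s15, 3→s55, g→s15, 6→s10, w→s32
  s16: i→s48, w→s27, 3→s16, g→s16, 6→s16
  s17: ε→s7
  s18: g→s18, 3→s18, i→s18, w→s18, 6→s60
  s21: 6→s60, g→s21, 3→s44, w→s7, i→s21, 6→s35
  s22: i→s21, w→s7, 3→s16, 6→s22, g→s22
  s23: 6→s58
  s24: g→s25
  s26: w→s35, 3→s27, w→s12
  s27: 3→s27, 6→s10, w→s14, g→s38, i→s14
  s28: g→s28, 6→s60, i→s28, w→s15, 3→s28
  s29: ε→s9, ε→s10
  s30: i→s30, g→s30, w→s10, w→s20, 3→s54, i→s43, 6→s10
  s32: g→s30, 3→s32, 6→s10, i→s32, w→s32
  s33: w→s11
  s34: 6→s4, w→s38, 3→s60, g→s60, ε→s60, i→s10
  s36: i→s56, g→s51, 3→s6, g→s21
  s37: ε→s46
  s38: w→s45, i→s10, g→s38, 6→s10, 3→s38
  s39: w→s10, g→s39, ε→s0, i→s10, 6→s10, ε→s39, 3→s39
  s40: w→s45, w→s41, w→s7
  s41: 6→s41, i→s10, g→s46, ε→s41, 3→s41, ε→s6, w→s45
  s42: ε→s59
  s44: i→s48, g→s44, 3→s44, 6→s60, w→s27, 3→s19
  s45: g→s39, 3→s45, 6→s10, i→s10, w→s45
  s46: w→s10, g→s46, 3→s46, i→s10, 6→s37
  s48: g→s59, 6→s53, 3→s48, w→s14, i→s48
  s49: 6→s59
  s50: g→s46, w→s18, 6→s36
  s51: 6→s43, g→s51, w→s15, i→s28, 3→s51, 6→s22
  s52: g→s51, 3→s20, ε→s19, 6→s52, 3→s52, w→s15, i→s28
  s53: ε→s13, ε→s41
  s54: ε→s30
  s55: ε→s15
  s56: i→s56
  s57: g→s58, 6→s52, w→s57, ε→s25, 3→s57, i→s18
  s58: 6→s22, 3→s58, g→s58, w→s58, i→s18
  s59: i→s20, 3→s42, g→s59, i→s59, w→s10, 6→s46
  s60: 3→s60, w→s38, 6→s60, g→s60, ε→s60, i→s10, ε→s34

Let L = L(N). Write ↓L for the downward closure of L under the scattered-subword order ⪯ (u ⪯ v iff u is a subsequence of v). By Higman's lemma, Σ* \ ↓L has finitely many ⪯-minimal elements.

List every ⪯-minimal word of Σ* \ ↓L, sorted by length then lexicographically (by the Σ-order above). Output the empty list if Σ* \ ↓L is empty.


|Q|=61, |F|=27, |δ|=214 (32 ε).
min D↑ (25 st, q0=0, F={9}): 0:6→1,g→2,i→3,3→0,w→0 1:6→1,g→4,i→5,3→1,w→6 2:6→7,g→2,i→3,3→2,w→2 3:6→8,g→3,i→3,3→3,w→3 4:6→7,g→4,i→5,3→4,w→6 5:6→8,g→5,i→5,3→5,w→6 6:6→9,g→6,i→6,3→6,w→10 7:6→7,g→7,i→11,3→12,w→13 8:6→8,g→8,i→9,3→8,w→14 9:6→9,g→9,i→9,3→9,w→9 10:6→9,g→15,i→10,3→10,w→10 11:6→8,g→11,i→11,3→16,w→13 12:6→12,g→12,i→17,3→12,w→18 13:6→9,g→14,i→13,3→18,w→19 14:6→9,g→14,i→9,3→14,w→20 15:6→9,g→15,i→15,3→15,w→9 16:6→8,g→16,i→17,3→16,w→18 17:6→21,g→22,i→17,3→17,w→19 18:6→9,g→14,i→19,3→18,w→19 19:6→9,g→23,i→19,3→19,w→19 20:6→9,g→23,i→9,3→20,w→20 21:6→21,g→24,i→9,3→21,w→20 22:6→24,g→22,i→22,3→22,w→9 23:6→9,g→23,i→9,3→23,w→9 24:6→24,g→24,i→9,3→24,w→9 [Hopcroft].
'6w6': N↓-sim [45, 42, 23, 4] end={s10,s19,s29,s9} — reject; 3/3 single-dels accept.
'i6i': |S_i|=[45, 39, 18, 2] end={s10,s19} — reject; 3/3 deletions ∈↓L.
'6wwgw': |S_i|=[45, 42, 23, 15, 11, 3] end={s10,s19,s20} rej; 5/5 single-dels accept.
'g6wgi': |S_i|=[45, 43, 34, 15, 9, 2] end={s10,s19} rej; 5/5 single-dels accept.
'g63igw': |S_i|=[45, 43, 34, 26, 19, 12, 2] end={s10,s19} — reject; 6/6 single-dels accept.
5 obstructions.

A = [6w6, i6i, 6wwgw, g6wgi, g63igw].


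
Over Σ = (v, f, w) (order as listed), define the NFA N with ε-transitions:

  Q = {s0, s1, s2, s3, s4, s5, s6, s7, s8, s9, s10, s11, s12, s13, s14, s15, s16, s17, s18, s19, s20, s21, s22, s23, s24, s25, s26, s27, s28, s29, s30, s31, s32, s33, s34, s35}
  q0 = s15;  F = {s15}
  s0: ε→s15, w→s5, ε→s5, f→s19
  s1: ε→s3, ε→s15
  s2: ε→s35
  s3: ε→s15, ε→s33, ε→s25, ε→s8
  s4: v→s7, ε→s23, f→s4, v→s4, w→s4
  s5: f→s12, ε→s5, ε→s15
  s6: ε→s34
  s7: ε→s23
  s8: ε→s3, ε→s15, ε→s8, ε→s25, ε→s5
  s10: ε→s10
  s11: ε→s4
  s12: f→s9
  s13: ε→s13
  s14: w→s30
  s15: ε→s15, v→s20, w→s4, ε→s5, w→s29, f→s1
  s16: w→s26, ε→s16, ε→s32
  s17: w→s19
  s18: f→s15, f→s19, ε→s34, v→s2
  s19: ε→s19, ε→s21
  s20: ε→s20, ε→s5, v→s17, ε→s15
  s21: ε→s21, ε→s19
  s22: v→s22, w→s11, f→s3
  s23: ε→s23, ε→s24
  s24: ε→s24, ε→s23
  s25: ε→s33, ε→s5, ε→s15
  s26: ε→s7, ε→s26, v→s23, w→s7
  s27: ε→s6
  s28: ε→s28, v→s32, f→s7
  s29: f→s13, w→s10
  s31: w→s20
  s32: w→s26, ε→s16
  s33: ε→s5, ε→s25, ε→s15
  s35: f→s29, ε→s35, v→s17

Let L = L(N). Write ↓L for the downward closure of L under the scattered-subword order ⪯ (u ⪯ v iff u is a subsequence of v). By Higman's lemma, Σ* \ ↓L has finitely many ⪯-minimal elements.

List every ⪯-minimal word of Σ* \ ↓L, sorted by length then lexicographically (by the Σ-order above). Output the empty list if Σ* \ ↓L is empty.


|Q|=36, |F|=1, |δ|=82 (50 ε).
min D↑ (2 st, q0=0, F={1}): 0:v→0,f→0,w→1 1:v→1,f→1,w→1 (ε-aug+det+¬).
'w': run [20, 9] end={s10,s13,s19,s21,s23,s24,s29,s4,s7} ∉↓L; 1/1 deletions ∈↓L.
1 minimals (antichain).

min(Σ*\↓L) = [w].


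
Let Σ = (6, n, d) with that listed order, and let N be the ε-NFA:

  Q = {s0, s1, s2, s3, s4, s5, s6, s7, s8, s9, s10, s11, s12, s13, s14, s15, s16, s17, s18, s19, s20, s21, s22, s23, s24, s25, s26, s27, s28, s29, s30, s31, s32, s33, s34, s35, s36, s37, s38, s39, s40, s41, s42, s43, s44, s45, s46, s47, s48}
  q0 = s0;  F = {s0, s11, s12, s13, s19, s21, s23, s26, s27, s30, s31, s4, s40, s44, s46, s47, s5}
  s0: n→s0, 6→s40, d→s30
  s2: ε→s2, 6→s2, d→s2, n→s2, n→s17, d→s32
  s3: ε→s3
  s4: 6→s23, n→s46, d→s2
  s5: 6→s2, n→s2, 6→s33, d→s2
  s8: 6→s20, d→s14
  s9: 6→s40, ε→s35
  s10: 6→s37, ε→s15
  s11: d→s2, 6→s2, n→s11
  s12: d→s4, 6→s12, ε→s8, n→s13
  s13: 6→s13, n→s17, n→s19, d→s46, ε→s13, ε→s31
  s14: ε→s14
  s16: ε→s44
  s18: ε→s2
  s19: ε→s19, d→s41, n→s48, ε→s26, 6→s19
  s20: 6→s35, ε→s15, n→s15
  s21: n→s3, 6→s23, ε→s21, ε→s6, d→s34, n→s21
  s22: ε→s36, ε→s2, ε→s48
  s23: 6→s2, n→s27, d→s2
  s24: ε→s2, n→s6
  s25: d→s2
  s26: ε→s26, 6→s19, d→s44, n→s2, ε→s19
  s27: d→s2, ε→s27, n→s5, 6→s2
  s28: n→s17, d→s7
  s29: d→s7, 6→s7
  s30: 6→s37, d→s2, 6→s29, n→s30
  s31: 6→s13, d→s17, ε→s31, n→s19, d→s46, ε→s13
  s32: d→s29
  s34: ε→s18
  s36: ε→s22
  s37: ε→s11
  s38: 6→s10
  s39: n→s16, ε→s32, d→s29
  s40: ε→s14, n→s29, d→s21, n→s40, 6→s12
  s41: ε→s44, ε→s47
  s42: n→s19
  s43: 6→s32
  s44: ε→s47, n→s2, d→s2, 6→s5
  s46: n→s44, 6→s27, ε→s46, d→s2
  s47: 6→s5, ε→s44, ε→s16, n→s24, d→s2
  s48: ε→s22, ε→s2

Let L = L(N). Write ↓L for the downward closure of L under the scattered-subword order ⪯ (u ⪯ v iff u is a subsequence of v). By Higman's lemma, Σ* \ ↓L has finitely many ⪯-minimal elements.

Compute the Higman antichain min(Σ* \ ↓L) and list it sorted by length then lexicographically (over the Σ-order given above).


A = [dd, d66, 66nnn].

|Q|=49, |F|=17, |δ|=117 (37 ε).
min D↑ (15 st, q0=0, F={6}): 0:6→1,n→0,d→2 1:6→3,n→1,d→4 2:6→5,n→2,d→6 3:6→3,n→7,d→8 4:6→9,n→4,d→6 5:6→6,n→5,d→6 6:6→6,n→6,d→6 7:6→7,n→10,d→11 8:6→9,n→11,d→6 9:6→6,n→12,d→6 10:6→10,n→6,d→13 11:6→12,n→13,d→6 12:6→6,n→14,d→6 13:6→14,n→6,d→6 14:6→6,n→6,d→6 [Hopcroft].
'dd': |S_i|=[39, 25, 7] end={s17,s18,s2,s29,s32,s34,s7} rej; 2/2 deletions ∈↓L.
'd66': N↓-sim [39, 25, 11, 6] end={s17,s2,s29,s32,s33,s7} ∉↓L; 3/3 deletions ∈↓L.
'66nnn': N↓-sim [39, 37, 30, 23, 18, 10] end={s17,s2,s22,s24,s29,s32,s36,s48,s6,s7} rej; 5/5 del acc.
3 minimals (antichain).


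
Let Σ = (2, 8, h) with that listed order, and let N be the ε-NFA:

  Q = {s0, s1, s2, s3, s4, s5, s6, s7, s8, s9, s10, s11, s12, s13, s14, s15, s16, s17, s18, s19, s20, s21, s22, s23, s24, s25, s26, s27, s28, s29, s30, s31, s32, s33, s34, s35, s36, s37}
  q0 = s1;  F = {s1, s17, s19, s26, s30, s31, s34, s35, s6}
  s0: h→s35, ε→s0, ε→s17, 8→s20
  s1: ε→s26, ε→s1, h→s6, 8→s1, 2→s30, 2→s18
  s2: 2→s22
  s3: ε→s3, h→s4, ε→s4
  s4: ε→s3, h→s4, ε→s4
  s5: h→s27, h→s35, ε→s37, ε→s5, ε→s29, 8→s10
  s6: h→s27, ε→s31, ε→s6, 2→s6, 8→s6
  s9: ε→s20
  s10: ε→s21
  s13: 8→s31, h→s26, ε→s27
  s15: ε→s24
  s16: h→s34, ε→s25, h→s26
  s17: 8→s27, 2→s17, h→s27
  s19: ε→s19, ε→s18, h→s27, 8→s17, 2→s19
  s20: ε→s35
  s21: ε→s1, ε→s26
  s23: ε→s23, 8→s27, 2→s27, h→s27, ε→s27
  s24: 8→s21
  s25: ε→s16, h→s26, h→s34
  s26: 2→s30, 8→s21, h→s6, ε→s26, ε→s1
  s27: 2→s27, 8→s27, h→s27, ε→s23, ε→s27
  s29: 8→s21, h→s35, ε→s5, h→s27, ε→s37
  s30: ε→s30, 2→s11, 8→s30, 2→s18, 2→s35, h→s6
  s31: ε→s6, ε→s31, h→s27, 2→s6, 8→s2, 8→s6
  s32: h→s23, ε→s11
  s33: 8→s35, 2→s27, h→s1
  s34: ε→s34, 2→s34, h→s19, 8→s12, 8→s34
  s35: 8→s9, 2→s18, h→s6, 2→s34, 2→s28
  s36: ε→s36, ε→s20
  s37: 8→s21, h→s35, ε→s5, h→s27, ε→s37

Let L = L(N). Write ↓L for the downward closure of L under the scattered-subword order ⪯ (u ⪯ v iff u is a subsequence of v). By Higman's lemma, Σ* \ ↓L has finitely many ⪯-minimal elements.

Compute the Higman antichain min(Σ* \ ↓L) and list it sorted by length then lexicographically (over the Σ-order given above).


Antichain: [hh, 222h88].

|Q|=38, |F|=9, |δ|=106 (41 ε).
min D↑ (8 st, q0=0, F={4}): 0:2→1,8→0,h→2 1:2→3,8→1,h→2 2:2→2,8→2,h→4 3:2→5,8→3,h→2 4:2→4,8→4,h→4 5:2→5,8→5,h→6 6:2→6,8→7,h→4 7:2→7,8→4,h→4 (ε-aug+det+¬).
'hh': |S_i|=[20, 9, 2] end={s23,s27} — reject; 2/2 deletions ∈↓L.
'222h88': run [20, 17, 16, 12, 5, 3, 2] end={s23,s27} ∉↓L; 6/6 del acc.
2 obstructions.


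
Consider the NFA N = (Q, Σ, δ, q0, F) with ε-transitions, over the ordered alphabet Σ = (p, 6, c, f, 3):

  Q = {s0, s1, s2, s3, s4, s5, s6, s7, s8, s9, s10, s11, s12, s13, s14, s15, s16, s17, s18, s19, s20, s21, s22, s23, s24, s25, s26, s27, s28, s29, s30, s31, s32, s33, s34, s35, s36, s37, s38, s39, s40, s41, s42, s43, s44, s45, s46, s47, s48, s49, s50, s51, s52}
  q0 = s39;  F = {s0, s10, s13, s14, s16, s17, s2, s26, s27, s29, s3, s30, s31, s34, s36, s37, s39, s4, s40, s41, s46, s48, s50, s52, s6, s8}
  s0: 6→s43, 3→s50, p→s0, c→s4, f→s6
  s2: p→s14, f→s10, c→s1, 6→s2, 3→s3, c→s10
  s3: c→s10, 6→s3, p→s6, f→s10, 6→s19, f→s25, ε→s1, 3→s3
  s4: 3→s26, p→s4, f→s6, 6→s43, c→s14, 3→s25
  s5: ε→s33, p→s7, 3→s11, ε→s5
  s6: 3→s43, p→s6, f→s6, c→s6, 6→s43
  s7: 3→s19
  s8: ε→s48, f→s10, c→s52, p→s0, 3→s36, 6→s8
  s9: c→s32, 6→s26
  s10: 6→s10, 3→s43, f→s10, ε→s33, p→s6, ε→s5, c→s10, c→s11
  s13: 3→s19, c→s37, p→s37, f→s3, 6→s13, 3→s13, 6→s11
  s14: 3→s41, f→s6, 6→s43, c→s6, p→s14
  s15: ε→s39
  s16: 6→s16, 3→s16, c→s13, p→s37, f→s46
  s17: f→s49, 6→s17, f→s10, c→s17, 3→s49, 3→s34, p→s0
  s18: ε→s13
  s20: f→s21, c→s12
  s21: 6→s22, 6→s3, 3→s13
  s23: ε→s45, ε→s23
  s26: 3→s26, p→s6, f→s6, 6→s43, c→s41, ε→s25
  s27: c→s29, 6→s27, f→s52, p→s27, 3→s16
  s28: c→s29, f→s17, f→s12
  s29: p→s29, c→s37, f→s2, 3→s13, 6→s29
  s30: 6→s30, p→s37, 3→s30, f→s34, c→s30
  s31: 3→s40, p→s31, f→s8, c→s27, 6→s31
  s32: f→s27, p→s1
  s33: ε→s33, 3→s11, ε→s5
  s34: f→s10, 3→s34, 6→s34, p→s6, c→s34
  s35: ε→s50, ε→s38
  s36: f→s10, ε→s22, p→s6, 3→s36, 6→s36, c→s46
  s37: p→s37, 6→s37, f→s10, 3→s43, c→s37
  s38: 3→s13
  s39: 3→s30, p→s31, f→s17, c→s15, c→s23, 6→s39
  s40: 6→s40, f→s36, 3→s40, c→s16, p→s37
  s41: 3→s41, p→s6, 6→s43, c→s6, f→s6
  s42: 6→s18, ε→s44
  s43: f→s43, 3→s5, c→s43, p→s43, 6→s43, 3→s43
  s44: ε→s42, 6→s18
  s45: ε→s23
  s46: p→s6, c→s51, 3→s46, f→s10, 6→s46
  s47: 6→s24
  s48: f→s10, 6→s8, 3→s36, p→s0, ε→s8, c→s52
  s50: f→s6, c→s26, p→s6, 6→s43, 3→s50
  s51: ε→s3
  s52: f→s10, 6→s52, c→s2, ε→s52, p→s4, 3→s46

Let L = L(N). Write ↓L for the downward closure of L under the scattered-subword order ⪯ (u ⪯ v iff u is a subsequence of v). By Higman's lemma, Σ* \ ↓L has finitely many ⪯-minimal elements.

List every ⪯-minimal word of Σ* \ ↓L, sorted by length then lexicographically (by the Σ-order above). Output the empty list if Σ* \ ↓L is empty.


|Q|=53, |F|=26, |δ|=188 (22 ε).
min D↑ (26 st, q0=0, F={15}): 0:p→1,6→0,c→0,f→2,3→3 1:p→1,6→1,c→4,f→5,3→6 2:p→7,6→2,c→2,f→8,3→9 3:p→10,6→3,c→3,f→9,3→3 4:p→4,6→4,c→11,f→12,3→13 5:p→7,6→5,c→12,f→8,3→14 6:p→10,6→6,c→13,f→14,3→6 7:p→7,6→15,c→16,f→17,3→18 8:p→17,6→8,c→8,f→8,3→15 9:p→17,6→9,c→9,f→8,3→9 10:p→10,6→10,c→10,f→8,3→15 11:p→11,6→11,c→10,f→19,3→20 12:p→16,6→12,c→19,f→8,3→21 13:p→10,6→13,c→20,f→21,3→13 14:p→17,6→14,c→21,f→8,3→14 15:p→15,6→15,c→15,f→15,3→15 16:p→16,6→15,c→22,f→17,3→23 17:p→17,6→15,c→17,f→17,3→15 18:p→17,6→15,c→23,f→17,3→18 19:p→22,6→19,c→8,f→8,3→24 20:p→10,6→20,c→10,f→24,3→20 21:p→17,6→21,c→24,f→8,3→21 22:p→22,6→15,c→17,f→17,3→25 23:p→17,6→15,c→25,f→17,3→23 24:p→17,6→24,c→8,f→8,3→24 25:p→17,6→15,c→17,f→17,3→25.
'fp6': N↓-sim [40, 28, 14, 6] end={s11,s19,s33,s43,s5,s7} — reject; 3/3 deletions ∈↓L.
'ff3': run [40, 28, 10, 6] end={s11,s19,s33,s43,s5,s7} — reject; 3/3 del acc.
'3p3': run [40, 25, 9, 6] end={s11,s19,s33,s43,s5,s7} ∉↓L; 3/3 single-dels accept.
'pccc3': |S_i|=[40, 32, 24, 18, 10, 6] end={s11,s19,s33,s43,s5,s7} rej; 5/5 del acc.
4 minimals (antichain).

A = [fp6, ff3, 3p3, pccc3].


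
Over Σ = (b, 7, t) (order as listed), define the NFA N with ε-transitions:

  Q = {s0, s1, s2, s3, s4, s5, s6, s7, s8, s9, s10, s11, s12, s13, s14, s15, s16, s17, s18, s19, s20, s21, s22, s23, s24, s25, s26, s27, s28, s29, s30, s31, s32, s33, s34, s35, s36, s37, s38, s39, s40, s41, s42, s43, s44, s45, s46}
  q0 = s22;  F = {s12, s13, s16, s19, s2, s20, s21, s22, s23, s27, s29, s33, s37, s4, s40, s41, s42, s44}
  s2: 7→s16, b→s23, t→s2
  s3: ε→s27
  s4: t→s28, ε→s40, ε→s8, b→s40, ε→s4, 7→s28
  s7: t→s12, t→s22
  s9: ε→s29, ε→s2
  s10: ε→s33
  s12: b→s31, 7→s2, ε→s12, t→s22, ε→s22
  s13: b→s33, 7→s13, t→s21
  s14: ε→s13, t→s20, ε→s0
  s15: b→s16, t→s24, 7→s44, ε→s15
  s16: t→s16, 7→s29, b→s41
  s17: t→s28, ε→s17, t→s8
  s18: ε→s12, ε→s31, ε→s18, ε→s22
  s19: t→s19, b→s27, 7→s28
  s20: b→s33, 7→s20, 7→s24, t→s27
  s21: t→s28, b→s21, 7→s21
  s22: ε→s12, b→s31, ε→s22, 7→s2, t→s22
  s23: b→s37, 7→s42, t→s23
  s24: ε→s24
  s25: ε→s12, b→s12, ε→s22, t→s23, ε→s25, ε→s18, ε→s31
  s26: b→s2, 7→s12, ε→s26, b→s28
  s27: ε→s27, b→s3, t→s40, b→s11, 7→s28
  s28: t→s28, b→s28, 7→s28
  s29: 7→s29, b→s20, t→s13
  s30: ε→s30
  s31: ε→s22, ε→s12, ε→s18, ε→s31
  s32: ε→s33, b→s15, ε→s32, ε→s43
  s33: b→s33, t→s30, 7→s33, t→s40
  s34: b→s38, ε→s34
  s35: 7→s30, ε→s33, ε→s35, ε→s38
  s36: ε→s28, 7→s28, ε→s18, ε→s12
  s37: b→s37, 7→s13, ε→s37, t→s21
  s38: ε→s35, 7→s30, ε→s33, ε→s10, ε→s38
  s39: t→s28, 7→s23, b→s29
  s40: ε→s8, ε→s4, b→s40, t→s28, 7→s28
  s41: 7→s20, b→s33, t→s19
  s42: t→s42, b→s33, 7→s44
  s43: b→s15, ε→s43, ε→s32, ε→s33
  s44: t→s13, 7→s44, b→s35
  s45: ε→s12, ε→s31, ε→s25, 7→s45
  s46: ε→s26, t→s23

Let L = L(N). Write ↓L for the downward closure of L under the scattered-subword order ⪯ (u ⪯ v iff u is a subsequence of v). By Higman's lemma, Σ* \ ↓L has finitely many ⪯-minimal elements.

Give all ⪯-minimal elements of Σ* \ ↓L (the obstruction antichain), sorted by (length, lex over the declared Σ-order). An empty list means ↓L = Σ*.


|Q|=47, |F|=18, |δ|=140 (56 ε).
min D↑ (17 st, q0=0, F={14}): 0:b→0,7→1,t→0 1:b→2,7→3,t→1 2:b→4,7→5,t→2 3:b→6,7→7,t→3 4:b→4,7→8,t→9 5:b→10,7→11,t→5 6:b→10,7→12,t→13 7:b→12,7→7,t→8 8:b→10,7→8,t→9 9:b→9,7→9,t→14 10:b→10,7→10,t→15 11:b→10,7→11,t→8 12:b→10,7→12,t→16 13:b→16,7→14,t→13 14:b→14,7→14,t→14 15:b→15,7→14,t→14 16:b→16,7→14,t→15 (ε-aug+det+¬).
'7bbtt': run [29, 25, 22, 15, 6, 1] end={s28} — reject; 5/5 del acc.
'77bt7': |S_i|=[29, 25, 22, 17, 9, 1] end={s28} ∉↓L; 5/5 deletions ∈↓L.
'777ttt': |S_i|=[29, 25, 22, 18, 11, 6, 1] end={s28} rej; 6/6 deletions ∈↓L.
3 words, ⪯-incomp.

A = [7bbtt, 77bt7, 777ttt].
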